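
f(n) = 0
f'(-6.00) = 0.00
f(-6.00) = 0.00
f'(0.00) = 0.00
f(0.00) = 0.00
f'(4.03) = 0.00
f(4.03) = 0.00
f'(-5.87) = 0.00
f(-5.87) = 0.00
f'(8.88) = 0.00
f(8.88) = 0.00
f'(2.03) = 0.00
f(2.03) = 0.00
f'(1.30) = 0.00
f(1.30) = 0.00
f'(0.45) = 0.00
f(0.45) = 0.00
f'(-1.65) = 0.00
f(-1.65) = 0.00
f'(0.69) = 0.00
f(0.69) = 0.00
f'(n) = 0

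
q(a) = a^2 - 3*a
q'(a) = 2*a - 3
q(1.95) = -2.05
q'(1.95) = 0.90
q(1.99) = -2.01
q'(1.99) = 0.98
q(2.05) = -1.95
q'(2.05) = 1.10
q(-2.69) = 15.31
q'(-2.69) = -8.38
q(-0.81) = 3.09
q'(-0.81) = -4.62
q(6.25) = 20.31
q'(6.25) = 9.50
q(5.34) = 12.50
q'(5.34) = 7.68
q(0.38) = -1.00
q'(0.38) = -2.24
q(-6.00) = 54.00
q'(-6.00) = -15.00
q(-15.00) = 270.00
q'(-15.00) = -33.00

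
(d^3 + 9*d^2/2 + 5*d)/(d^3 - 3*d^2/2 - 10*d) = (d + 2)/(d - 4)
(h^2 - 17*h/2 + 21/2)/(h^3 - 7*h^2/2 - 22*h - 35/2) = (2*h - 3)/(2*h^2 + 7*h + 5)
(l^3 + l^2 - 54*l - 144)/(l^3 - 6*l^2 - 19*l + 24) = (l + 6)/(l - 1)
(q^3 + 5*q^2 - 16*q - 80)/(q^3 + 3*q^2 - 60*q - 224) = (q^2 + q - 20)/(q^2 - q - 56)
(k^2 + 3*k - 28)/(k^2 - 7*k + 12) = (k + 7)/(k - 3)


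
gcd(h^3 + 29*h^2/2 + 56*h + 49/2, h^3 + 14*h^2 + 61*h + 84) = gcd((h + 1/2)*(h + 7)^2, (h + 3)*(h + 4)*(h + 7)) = h + 7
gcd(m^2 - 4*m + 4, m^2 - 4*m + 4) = m^2 - 4*m + 4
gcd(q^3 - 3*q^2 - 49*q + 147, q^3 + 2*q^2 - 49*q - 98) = q^2 - 49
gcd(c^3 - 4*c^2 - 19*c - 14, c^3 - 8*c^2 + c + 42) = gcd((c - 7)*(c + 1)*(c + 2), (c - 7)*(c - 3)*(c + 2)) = c^2 - 5*c - 14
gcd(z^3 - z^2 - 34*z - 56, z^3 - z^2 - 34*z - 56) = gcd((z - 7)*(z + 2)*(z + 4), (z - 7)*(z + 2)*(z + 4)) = z^3 - z^2 - 34*z - 56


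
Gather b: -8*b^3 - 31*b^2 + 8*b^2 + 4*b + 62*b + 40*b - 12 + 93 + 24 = -8*b^3 - 23*b^2 + 106*b + 105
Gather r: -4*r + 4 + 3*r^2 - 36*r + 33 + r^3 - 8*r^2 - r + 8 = r^3 - 5*r^2 - 41*r + 45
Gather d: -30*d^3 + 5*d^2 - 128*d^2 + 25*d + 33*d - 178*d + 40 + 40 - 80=-30*d^3 - 123*d^2 - 120*d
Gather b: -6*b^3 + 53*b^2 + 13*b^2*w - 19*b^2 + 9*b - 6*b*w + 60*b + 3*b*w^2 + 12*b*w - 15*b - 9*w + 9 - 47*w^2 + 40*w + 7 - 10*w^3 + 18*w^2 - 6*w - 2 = -6*b^3 + b^2*(13*w + 34) + b*(3*w^2 + 6*w + 54) - 10*w^3 - 29*w^2 + 25*w + 14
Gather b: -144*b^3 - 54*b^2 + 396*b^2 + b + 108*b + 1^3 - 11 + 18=-144*b^3 + 342*b^2 + 109*b + 8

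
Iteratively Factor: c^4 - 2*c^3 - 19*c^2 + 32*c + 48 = (c + 4)*(c^3 - 6*c^2 + 5*c + 12) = (c - 4)*(c + 4)*(c^2 - 2*c - 3) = (c - 4)*(c - 3)*(c + 4)*(c + 1)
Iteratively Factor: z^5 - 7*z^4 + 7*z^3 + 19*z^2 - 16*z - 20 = (z + 1)*(z^4 - 8*z^3 + 15*z^2 + 4*z - 20) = (z - 2)*(z + 1)*(z^3 - 6*z^2 + 3*z + 10) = (z - 5)*(z - 2)*(z + 1)*(z^2 - z - 2) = (z - 5)*(z - 2)*(z + 1)^2*(z - 2)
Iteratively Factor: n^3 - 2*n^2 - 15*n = (n)*(n^2 - 2*n - 15) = n*(n - 5)*(n + 3)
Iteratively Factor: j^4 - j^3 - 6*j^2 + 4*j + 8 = (j + 1)*(j^3 - 2*j^2 - 4*j + 8) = (j + 1)*(j + 2)*(j^2 - 4*j + 4) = (j - 2)*(j + 1)*(j + 2)*(j - 2)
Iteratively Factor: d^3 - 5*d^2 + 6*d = (d - 2)*(d^2 - 3*d) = d*(d - 2)*(d - 3)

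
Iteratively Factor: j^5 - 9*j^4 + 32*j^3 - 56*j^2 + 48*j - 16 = (j - 2)*(j^4 - 7*j^3 + 18*j^2 - 20*j + 8) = (j - 2)^2*(j^3 - 5*j^2 + 8*j - 4) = (j - 2)^3*(j^2 - 3*j + 2) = (j - 2)^4*(j - 1)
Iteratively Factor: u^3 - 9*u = (u - 3)*(u^2 + 3*u) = (u - 3)*(u + 3)*(u)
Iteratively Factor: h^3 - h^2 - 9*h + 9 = (h + 3)*(h^2 - 4*h + 3) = (h - 1)*(h + 3)*(h - 3)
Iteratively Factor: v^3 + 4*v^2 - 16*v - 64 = (v + 4)*(v^2 - 16) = (v - 4)*(v + 4)*(v + 4)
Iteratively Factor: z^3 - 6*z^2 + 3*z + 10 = (z - 2)*(z^2 - 4*z - 5) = (z - 2)*(z + 1)*(z - 5)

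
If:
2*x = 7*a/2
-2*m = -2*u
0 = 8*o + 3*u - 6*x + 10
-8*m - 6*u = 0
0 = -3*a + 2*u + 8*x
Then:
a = 0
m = 0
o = -5/4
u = 0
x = 0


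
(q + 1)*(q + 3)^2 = q^3 + 7*q^2 + 15*q + 9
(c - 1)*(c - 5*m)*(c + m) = c^3 - 4*c^2*m - c^2 - 5*c*m^2 + 4*c*m + 5*m^2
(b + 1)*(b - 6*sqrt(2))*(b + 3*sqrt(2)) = b^3 - 3*sqrt(2)*b^2 + b^2 - 36*b - 3*sqrt(2)*b - 36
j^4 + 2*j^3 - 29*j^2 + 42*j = j*(j - 3)*(j - 2)*(j + 7)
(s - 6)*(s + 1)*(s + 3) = s^3 - 2*s^2 - 21*s - 18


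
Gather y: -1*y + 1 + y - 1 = 0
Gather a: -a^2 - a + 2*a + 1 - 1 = -a^2 + a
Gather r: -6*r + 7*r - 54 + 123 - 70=r - 1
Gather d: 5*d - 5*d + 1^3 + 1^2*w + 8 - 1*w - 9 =0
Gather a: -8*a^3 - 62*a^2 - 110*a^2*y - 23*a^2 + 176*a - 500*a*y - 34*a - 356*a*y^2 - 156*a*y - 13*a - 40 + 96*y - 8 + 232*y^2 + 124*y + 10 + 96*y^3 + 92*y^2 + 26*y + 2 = -8*a^3 + a^2*(-110*y - 85) + a*(-356*y^2 - 656*y + 129) + 96*y^3 + 324*y^2 + 246*y - 36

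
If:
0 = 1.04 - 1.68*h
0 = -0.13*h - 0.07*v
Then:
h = 0.62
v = -1.15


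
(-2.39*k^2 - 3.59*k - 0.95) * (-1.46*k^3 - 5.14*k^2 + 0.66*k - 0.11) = 3.4894*k^5 + 17.526*k^4 + 18.2622*k^3 + 2.7765*k^2 - 0.2321*k + 0.1045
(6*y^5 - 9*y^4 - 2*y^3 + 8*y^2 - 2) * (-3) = -18*y^5 + 27*y^4 + 6*y^3 - 24*y^2 + 6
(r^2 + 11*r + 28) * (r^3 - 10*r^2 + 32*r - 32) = r^5 + r^4 - 50*r^3 + 40*r^2 + 544*r - 896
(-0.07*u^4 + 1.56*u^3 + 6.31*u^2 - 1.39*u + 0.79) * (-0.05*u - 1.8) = 0.0035*u^5 + 0.048*u^4 - 3.1235*u^3 - 11.2885*u^2 + 2.4625*u - 1.422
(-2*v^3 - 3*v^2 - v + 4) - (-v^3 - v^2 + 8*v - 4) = -v^3 - 2*v^2 - 9*v + 8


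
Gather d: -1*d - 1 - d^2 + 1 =-d^2 - d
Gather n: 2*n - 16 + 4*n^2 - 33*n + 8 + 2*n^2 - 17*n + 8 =6*n^2 - 48*n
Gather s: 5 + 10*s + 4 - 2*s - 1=8*s + 8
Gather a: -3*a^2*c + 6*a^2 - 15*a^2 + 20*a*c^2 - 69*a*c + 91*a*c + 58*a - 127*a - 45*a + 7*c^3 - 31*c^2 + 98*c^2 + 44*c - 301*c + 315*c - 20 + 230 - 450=a^2*(-3*c - 9) + a*(20*c^2 + 22*c - 114) + 7*c^3 + 67*c^2 + 58*c - 240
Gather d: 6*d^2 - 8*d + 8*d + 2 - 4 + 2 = 6*d^2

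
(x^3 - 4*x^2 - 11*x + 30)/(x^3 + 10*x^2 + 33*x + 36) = (x^2 - 7*x + 10)/(x^2 + 7*x + 12)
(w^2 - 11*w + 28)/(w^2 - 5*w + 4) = (w - 7)/(w - 1)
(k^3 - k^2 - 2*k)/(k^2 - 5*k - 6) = k*(k - 2)/(k - 6)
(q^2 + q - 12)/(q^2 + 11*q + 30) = (q^2 + q - 12)/(q^2 + 11*q + 30)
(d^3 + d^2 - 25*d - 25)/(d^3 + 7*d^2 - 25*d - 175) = (d + 1)/(d + 7)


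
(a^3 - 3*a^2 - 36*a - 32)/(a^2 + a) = a - 4 - 32/a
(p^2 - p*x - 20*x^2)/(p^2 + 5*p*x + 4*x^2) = (p - 5*x)/(p + x)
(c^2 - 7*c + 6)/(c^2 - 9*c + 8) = (c - 6)/(c - 8)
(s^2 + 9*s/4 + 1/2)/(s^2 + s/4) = (s + 2)/s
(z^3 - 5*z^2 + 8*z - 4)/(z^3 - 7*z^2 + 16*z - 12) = (z - 1)/(z - 3)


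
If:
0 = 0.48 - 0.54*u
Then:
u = 0.89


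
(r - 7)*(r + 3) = r^2 - 4*r - 21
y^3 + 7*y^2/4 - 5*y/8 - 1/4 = (y - 1/2)*(y + 1/4)*(y + 2)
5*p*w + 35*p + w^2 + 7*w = (5*p + w)*(w + 7)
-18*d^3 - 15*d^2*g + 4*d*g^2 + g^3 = (-3*d + g)*(d + g)*(6*d + g)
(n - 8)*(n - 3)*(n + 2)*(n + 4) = n^4 - 5*n^3 - 34*n^2 + 56*n + 192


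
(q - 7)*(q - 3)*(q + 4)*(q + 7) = q^4 + q^3 - 61*q^2 - 49*q + 588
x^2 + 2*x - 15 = (x - 3)*(x + 5)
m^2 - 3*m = m*(m - 3)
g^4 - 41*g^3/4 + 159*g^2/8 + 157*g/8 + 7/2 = (g - 7)*(g - 4)*(g + 1/4)*(g + 1/2)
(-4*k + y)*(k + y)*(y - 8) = -4*k^2*y + 32*k^2 - 3*k*y^2 + 24*k*y + y^3 - 8*y^2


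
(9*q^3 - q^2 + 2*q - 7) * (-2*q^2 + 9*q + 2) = -18*q^5 + 83*q^4 + 5*q^3 + 30*q^2 - 59*q - 14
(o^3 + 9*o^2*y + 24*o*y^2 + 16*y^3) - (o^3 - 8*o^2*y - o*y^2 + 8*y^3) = 17*o^2*y + 25*o*y^2 + 8*y^3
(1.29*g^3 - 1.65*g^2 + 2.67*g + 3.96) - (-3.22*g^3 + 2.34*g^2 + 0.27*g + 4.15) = 4.51*g^3 - 3.99*g^2 + 2.4*g - 0.19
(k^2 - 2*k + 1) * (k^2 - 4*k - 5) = k^4 - 6*k^3 + 4*k^2 + 6*k - 5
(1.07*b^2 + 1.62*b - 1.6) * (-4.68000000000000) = -5.0076*b^2 - 7.5816*b + 7.488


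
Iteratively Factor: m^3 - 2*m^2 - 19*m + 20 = (m - 1)*(m^2 - m - 20) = (m - 5)*(m - 1)*(m + 4)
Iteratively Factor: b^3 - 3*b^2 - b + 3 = (b + 1)*(b^2 - 4*b + 3) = (b - 3)*(b + 1)*(b - 1)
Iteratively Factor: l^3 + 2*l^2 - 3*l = (l - 1)*(l^2 + 3*l) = l*(l - 1)*(l + 3)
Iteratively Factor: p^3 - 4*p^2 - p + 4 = (p - 1)*(p^2 - 3*p - 4) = (p - 1)*(p + 1)*(p - 4)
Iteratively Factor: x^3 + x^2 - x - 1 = (x + 1)*(x^2 - 1) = (x + 1)^2*(x - 1)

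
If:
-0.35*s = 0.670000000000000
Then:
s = -1.91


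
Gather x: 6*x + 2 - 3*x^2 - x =-3*x^2 + 5*x + 2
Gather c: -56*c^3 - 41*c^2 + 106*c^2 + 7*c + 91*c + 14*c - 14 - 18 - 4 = -56*c^3 + 65*c^2 + 112*c - 36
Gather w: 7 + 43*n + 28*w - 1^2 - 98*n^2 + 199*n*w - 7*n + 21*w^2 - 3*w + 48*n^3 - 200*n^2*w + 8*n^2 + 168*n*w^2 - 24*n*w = 48*n^3 - 90*n^2 + 36*n + w^2*(168*n + 21) + w*(-200*n^2 + 175*n + 25) + 6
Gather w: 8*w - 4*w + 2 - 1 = 4*w + 1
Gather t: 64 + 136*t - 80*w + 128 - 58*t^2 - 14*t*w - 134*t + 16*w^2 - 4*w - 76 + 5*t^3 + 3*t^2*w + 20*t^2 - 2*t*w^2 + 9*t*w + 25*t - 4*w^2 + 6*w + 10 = 5*t^3 + t^2*(3*w - 38) + t*(-2*w^2 - 5*w + 27) + 12*w^2 - 78*w + 126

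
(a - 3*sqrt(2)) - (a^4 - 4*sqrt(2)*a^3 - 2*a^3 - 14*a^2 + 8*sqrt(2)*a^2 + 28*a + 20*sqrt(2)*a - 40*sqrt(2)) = -a^4 + 2*a^3 + 4*sqrt(2)*a^3 - 8*sqrt(2)*a^2 + 14*a^2 - 20*sqrt(2)*a - 27*a + 37*sqrt(2)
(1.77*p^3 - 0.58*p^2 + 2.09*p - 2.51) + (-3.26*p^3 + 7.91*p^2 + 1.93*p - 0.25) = -1.49*p^3 + 7.33*p^2 + 4.02*p - 2.76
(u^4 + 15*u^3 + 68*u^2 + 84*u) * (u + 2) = u^5 + 17*u^4 + 98*u^3 + 220*u^2 + 168*u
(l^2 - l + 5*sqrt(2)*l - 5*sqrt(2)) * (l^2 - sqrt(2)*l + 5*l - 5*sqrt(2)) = l^4 + 4*l^3 + 4*sqrt(2)*l^3 - 15*l^2 + 16*sqrt(2)*l^2 - 40*l - 20*sqrt(2)*l + 50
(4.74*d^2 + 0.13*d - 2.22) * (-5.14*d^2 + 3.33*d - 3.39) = -24.3636*d^4 + 15.116*d^3 - 4.2249*d^2 - 7.8333*d + 7.5258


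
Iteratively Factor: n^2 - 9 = (n + 3)*(n - 3)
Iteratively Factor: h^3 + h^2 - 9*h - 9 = (h - 3)*(h^2 + 4*h + 3) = (h - 3)*(h + 3)*(h + 1)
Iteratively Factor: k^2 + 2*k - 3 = (k + 3)*(k - 1)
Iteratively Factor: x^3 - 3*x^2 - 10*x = (x - 5)*(x^2 + 2*x) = x*(x - 5)*(x + 2)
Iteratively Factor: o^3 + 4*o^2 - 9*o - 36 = (o + 3)*(o^2 + o - 12) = (o + 3)*(o + 4)*(o - 3)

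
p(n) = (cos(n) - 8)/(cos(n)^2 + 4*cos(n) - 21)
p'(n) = (2*sin(n)*cos(n) + 4*sin(n))*(cos(n) - 8)/(cos(n)^2 + 4*cos(n) - 21)^2 - sin(n)/(cos(n)^2 + 4*cos(n) - 21) = (cos(n)^2 - 16*cos(n) - 11)*sin(n)/(cos(n)^2 + 4*cos(n) - 21)^2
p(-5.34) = 0.40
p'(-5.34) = -0.05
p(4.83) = 0.38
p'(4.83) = 0.03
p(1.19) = 0.39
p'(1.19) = -0.04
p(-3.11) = 0.37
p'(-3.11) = -0.00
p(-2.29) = 0.37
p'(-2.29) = 0.00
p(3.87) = 0.37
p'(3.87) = -0.00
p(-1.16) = 0.39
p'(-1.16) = 0.04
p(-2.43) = 0.37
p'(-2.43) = -0.00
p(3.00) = 0.37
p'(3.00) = 0.00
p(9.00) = 0.37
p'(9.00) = 0.00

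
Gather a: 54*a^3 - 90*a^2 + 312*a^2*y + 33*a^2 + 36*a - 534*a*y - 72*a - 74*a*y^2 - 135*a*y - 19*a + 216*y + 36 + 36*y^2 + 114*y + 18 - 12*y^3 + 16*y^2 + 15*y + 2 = 54*a^3 + a^2*(312*y - 57) + a*(-74*y^2 - 669*y - 55) - 12*y^3 + 52*y^2 + 345*y + 56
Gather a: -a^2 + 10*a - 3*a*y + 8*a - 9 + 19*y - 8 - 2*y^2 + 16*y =-a^2 + a*(18 - 3*y) - 2*y^2 + 35*y - 17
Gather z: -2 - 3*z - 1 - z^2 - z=-z^2 - 4*z - 3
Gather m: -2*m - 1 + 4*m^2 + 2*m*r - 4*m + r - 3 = 4*m^2 + m*(2*r - 6) + r - 4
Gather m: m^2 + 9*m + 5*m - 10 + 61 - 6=m^2 + 14*m + 45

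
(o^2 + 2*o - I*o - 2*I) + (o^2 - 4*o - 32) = 2*o^2 - 2*o - I*o - 32 - 2*I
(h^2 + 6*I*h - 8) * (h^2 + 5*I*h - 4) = h^4 + 11*I*h^3 - 42*h^2 - 64*I*h + 32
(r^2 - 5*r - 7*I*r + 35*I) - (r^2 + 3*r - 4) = -8*r - 7*I*r + 4 + 35*I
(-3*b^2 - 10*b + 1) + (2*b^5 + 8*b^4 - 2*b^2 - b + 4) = 2*b^5 + 8*b^4 - 5*b^2 - 11*b + 5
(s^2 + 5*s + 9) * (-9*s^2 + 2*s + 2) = -9*s^4 - 43*s^3 - 69*s^2 + 28*s + 18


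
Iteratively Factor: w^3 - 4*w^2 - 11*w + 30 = (w - 2)*(w^2 - 2*w - 15) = (w - 2)*(w + 3)*(w - 5)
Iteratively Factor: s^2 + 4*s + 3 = (s + 1)*(s + 3)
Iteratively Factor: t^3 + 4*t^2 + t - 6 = (t + 3)*(t^2 + t - 2) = (t - 1)*(t + 3)*(t + 2)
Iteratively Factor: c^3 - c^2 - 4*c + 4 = (c - 2)*(c^2 + c - 2) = (c - 2)*(c + 2)*(c - 1)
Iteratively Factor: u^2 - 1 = (u + 1)*(u - 1)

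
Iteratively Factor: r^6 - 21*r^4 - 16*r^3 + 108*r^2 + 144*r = (r + 3)*(r^5 - 3*r^4 - 12*r^3 + 20*r^2 + 48*r) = (r + 2)*(r + 3)*(r^4 - 5*r^3 - 2*r^2 + 24*r) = (r + 2)^2*(r + 3)*(r^3 - 7*r^2 + 12*r) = r*(r + 2)^2*(r + 3)*(r^2 - 7*r + 12) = r*(r - 4)*(r + 2)^2*(r + 3)*(r - 3)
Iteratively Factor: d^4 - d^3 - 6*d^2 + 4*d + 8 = (d + 1)*(d^3 - 2*d^2 - 4*d + 8) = (d - 2)*(d + 1)*(d^2 - 4) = (d - 2)^2*(d + 1)*(d + 2)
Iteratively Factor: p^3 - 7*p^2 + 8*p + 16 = (p - 4)*(p^2 - 3*p - 4) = (p - 4)*(p + 1)*(p - 4)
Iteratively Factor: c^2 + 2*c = (c + 2)*(c)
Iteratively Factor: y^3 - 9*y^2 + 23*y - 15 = (y - 1)*(y^2 - 8*y + 15) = (y - 5)*(y - 1)*(y - 3)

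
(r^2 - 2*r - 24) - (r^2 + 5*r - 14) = -7*r - 10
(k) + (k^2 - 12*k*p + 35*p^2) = k^2 - 12*k*p + k + 35*p^2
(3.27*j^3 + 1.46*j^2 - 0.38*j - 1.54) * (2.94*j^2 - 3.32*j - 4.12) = 9.6138*j^5 - 6.564*j^4 - 19.4368*j^3 - 9.2812*j^2 + 6.6784*j + 6.3448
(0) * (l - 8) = 0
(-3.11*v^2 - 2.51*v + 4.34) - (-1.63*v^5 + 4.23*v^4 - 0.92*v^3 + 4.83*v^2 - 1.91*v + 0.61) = 1.63*v^5 - 4.23*v^4 + 0.92*v^3 - 7.94*v^2 - 0.6*v + 3.73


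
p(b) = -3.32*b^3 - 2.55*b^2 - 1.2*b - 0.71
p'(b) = -9.96*b^2 - 5.1*b - 1.2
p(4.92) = -463.74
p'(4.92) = -267.39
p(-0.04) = -0.67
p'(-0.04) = -1.01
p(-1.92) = 15.69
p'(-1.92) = -28.12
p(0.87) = -5.87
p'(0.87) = -13.18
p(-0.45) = -0.38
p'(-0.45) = -0.92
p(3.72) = -211.37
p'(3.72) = -158.00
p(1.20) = -11.56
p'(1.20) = -21.66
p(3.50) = -178.49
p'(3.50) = -141.06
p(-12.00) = 5383.45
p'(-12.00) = -1374.24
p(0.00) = -0.71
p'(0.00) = -1.20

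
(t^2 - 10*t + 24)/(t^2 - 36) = (t - 4)/(t + 6)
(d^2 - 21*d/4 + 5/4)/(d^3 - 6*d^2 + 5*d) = (d - 1/4)/(d*(d - 1))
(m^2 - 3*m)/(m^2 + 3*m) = (m - 3)/(m + 3)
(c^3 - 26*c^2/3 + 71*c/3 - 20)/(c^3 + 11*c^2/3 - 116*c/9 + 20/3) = 3*(c^2 - 7*c + 12)/(3*c^2 + 16*c - 12)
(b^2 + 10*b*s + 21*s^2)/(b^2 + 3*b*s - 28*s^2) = (-b - 3*s)/(-b + 4*s)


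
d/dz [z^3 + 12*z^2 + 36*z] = 3*z^2 + 24*z + 36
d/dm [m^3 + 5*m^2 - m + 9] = 3*m^2 + 10*m - 1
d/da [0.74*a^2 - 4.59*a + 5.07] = 1.48*a - 4.59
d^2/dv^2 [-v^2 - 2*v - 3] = -2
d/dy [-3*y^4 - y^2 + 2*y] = -12*y^3 - 2*y + 2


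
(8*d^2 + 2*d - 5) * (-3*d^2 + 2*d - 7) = -24*d^4 + 10*d^3 - 37*d^2 - 24*d + 35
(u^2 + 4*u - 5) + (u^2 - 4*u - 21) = 2*u^2 - 26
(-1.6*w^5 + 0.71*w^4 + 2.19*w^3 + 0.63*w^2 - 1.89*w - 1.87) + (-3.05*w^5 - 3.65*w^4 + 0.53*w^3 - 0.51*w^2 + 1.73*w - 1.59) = -4.65*w^5 - 2.94*w^4 + 2.72*w^3 + 0.12*w^2 - 0.16*w - 3.46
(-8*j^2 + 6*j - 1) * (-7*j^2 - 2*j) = 56*j^4 - 26*j^3 - 5*j^2 + 2*j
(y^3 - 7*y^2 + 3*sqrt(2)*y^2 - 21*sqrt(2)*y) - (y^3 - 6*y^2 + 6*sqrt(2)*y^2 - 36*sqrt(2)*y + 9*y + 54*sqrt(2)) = -3*sqrt(2)*y^2 - y^2 - 9*y + 15*sqrt(2)*y - 54*sqrt(2)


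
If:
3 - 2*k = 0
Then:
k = 3/2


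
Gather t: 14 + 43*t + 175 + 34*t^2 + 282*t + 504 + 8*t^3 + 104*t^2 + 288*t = 8*t^3 + 138*t^2 + 613*t + 693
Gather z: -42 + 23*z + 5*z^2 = 5*z^2 + 23*z - 42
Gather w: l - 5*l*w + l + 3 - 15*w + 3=2*l + w*(-5*l - 15) + 6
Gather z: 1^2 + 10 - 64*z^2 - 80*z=-64*z^2 - 80*z + 11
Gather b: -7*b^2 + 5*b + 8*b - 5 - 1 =-7*b^2 + 13*b - 6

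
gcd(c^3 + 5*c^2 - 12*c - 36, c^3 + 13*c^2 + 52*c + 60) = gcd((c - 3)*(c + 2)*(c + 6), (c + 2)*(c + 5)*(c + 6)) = c^2 + 8*c + 12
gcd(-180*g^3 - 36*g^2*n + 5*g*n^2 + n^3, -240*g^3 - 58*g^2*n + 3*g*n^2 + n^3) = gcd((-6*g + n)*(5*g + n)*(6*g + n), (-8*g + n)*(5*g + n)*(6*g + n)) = 30*g^2 + 11*g*n + n^2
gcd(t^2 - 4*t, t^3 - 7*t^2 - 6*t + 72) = t - 4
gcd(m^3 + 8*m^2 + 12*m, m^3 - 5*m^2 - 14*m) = m^2 + 2*m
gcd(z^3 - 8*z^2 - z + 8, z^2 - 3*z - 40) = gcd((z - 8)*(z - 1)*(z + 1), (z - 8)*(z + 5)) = z - 8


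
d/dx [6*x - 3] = 6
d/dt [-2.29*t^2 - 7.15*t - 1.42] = -4.58*t - 7.15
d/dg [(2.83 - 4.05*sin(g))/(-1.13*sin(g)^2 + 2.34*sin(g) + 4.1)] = (-4.5765*sin(g)^2 + 6.3958*sin(g) - 23.2272)*cos(g)/(1.2769*sin(g)^4 - 5.2884*sin(g)^3 - 3.7904*sin(g)^2 + 19.188*sin(g) + 16.81)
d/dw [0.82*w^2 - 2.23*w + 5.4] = 1.64*w - 2.23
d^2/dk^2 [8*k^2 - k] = 16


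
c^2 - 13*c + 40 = (c - 8)*(c - 5)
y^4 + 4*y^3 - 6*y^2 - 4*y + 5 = (y - 1)^2*(y + 1)*(y + 5)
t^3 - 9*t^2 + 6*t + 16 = (t - 8)*(t - 2)*(t + 1)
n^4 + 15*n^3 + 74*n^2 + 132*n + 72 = (n + 1)*(n + 2)*(n + 6)^2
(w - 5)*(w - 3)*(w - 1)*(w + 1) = w^4 - 8*w^3 + 14*w^2 + 8*w - 15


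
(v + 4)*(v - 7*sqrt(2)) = v^2 - 7*sqrt(2)*v + 4*v - 28*sqrt(2)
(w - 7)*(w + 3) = w^2 - 4*w - 21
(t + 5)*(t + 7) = t^2 + 12*t + 35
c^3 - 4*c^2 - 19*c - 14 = (c - 7)*(c + 1)*(c + 2)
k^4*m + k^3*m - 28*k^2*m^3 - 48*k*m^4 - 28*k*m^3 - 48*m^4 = (k - 6*m)*(k + 2*m)*(k + 4*m)*(k*m + m)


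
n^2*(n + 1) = n^3 + n^2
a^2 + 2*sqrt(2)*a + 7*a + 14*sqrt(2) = (a + 7)*(a + 2*sqrt(2))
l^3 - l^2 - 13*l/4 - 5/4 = (l - 5/2)*(l + 1/2)*(l + 1)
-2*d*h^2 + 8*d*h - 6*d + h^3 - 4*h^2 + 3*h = (-2*d + h)*(h - 3)*(h - 1)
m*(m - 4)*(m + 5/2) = m^3 - 3*m^2/2 - 10*m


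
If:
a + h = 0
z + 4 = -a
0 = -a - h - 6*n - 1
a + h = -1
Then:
No Solution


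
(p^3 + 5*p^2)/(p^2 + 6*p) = p*(p + 5)/(p + 6)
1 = 1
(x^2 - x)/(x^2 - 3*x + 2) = x/(x - 2)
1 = 1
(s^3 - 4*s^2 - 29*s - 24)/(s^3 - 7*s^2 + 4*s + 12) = (s^2 - 5*s - 24)/(s^2 - 8*s + 12)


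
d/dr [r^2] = 2*r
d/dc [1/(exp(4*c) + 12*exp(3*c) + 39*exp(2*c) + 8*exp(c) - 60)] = (-4*exp(3*c) - 36*exp(2*c) - 78*exp(c) - 8)*exp(c)/(exp(4*c) + 12*exp(3*c) + 39*exp(2*c) + 8*exp(c) - 60)^2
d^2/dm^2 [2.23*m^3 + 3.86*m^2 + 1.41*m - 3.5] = 13.38*m + 7.72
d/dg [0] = 0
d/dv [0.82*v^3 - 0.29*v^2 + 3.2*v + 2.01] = 2.46*v^2 - 0.58*v + 3.2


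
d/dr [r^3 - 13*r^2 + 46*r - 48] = 3*r^2 - 26*r + 46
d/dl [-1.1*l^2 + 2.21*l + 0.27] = 2.21 - 2.2*l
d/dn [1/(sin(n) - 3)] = -cos(n)/(sin(n) - 3)^2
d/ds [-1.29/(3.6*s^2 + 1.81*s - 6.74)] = (9.288*s + 2.3349)/(3.6*s^2 + 1.81*s - 6.74)^2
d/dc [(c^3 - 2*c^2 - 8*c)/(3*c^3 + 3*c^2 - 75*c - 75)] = (3*c^4 - 34*c^3 - 17*c^2 + 100*c + 200)/(3*(c^6 + 2*c^5 - 49*c^4 - 100*c^3 + 575*c^2 + 1250*c + 625))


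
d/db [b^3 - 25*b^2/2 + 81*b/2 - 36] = 3*b^2 - 25*b + 81/2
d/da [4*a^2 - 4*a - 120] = 8*a - 4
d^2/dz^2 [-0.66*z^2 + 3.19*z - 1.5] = -1.32000000000000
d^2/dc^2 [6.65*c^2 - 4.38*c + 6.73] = 13.3000000000000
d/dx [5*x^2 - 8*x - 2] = 10*x - 8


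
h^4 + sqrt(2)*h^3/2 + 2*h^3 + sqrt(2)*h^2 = h^2*(h + 2)*(h + sqrt(2)/2)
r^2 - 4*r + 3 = (r - 3)*(r - 1)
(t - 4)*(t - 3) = t^2 - 7*t + 12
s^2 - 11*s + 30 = (s - 6)*(s - 5)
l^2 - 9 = (l - 3)*(l + 3)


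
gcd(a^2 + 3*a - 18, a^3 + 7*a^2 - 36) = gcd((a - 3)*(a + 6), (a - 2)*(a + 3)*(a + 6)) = a + 6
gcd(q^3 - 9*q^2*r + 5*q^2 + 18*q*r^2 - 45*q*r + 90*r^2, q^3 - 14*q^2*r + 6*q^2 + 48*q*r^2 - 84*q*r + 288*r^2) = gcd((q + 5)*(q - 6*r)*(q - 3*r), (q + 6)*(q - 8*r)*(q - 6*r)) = q - 6*r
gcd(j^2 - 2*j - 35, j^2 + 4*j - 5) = j + 5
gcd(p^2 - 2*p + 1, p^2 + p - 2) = p - 1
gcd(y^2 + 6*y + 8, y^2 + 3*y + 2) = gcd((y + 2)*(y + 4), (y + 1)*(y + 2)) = y + 2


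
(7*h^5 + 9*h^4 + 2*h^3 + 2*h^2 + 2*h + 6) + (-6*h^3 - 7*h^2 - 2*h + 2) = 7*h^5 + 9*h^4 - 4*h^3 - 5*h^2 + 8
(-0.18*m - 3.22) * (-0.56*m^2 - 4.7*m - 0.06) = 0.1008*m^3 + 2.6492*m^2 + 15.1448*m + 0.1932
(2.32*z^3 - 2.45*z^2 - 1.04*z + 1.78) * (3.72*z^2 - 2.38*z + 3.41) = 8.6304*z^5 - 14.6356*z^4 + 9.8734*z^3 + 0.742299999999999*z^2 - 7.7828*z + 6.0698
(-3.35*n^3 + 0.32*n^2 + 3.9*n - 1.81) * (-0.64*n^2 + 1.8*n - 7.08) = 2.144*n^5 - 6.2348*n^4 + 21.798*n^3 + 5.9128*n^2 - 30.87*n + 12.8148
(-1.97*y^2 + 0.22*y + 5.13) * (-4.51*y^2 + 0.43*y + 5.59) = 8.8847*y^4 - 1.8393*y^3 - 34.054*y^2 + 3.4357*y + 28.6767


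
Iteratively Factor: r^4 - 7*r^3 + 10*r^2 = (r - 2)*(r^3 - 5*r^2) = r*(r - 2)*(r^2 - 5*r) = r^2*(r - 2)*(r - 5)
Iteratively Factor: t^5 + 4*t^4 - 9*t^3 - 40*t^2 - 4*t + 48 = (t + 2)*(t^4 + 2*t^3 - 13*t^2 - 14*t + 24) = (t + 2)*(t + 4)*(t^3 - 2*t^2 - 5*t + 6) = (t + 2)^2*(t + 4)*(t^2 - 4*t + 3) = (t - 3)*(t + 2)^2*(t + 4)*(t - 1)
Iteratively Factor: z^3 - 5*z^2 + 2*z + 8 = (z - 2)*(z^2 - 3*z - 4) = (z - 4)*(z - 2)*(z + 1)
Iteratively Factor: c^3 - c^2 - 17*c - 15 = (c + 1)*(c^2 - 2*c - 15) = (c - 5)*(c + 1)*(c + 3)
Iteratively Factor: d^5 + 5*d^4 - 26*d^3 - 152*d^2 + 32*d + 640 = (d + 4)*(d^4 + d^3 - 30*d^2 - 32*d + 160) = (d + 4)^2*(d^3 - 3*d^2 - 18*d + 40) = (d + 4)^3*(d^2 - 7*d + 10) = (d - 5)*(d + 4)^3*(d - 2)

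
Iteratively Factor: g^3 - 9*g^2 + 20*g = (g - 5)*(g^2 - 4*g) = g*(g - 5)*(g - 4)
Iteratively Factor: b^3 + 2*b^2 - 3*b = (b - 1)*(b^2 + 3*b) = (b - 1)*(b + 3)*(b)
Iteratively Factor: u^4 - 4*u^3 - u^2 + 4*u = (u + 1)*(u^3 - 5*u^2 + 4*u) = (u - 1)*(u + 1)*(u^2 - 4*u) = u*(u - 1)*(u + 1)*(u - 4)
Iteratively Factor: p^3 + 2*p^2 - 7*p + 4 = (p + 4)*(p^2 - 2*p + 1) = (p - 1)*(p + 4)*(p - 1)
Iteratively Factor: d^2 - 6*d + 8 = (d - 2)*(d - 4)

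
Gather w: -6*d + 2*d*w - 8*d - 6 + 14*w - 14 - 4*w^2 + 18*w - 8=-14*d - 4*w^2 + w*(2*d + 32) - 28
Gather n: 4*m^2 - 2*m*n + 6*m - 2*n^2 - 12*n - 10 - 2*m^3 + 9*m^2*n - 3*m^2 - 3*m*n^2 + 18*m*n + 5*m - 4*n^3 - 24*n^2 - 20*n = -2*m^3 + m^2 + 11*m - 4*n^3 + n^2*(-3*m - 26) + n*(9*m^2 + 16*m - 32) - 10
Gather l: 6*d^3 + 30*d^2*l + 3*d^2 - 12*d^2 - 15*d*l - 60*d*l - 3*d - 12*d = 6*d^3 - 9*d^2 - 15*d + l*(30*d^2 - 75*d)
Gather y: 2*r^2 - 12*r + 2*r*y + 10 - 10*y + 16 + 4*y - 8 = 2*r^2 - 12*r + y*(2*r - 6) + 18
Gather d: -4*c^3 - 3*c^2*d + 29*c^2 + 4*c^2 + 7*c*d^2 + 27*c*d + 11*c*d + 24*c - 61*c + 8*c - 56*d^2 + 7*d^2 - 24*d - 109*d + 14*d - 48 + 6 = -4*c^3 + 33*c^2 - 29*c + d^2*(7*c - 49) + d*(-3*c^2 + 38*c - 119) - 42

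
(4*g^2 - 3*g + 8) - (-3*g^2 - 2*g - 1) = 7*g^2 - g + 9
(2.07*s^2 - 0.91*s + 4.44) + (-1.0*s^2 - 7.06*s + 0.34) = 1.07*s^2 - 7.97*s + 4.78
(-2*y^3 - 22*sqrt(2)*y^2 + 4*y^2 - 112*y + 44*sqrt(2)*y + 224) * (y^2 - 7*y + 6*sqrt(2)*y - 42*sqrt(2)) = -2*y^5 - 34*sqrt(2)*y^4 + 18*y^4 - 404*y^3 + 306*sqrt(2)*y^3 - 1148*sqrt(2)*y^2 + 3384*y^2 - 5264*y + 6048*sqrt(2)*y - 9408*sqrt(2)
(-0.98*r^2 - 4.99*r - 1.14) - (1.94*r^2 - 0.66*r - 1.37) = -2.92*r^2 - 4.33*r + 0.23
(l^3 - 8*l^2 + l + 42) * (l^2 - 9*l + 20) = l^5 - 17*l^4 + 93*l^3 - 127*l^2 - 358*l + 840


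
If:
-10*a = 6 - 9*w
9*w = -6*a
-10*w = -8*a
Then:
No Solution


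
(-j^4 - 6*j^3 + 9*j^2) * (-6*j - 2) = 6*j^5 + 38*j^4 - 42*j^3 - 18*j^2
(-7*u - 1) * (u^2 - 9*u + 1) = -7*u^3 + 62*u^2 + 2*u - 1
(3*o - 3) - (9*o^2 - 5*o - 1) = -9*o^2 + 8*o - 2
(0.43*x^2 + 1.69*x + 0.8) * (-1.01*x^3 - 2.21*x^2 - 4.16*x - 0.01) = -0.4343*x^5 - 2.6572*x^4 - 6.3317*x^3 - 8.8027*x^2 - 3.3449*x - 0.008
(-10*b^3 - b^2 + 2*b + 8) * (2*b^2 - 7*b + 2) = -20*b^5 + 68*b^4 - 9*b^3 - 52*b + 16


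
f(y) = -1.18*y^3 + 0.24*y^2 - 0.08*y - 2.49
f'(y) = -3.54*y^2 + 0.48*y - 0.08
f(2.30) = -15.76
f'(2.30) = -17.70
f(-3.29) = 42.39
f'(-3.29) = -39.98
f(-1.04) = -0.82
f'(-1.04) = -4.41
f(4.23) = -87.84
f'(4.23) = -61.39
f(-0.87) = -1.46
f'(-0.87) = -3.18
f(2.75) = -25.44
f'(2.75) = -25.53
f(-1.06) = -0.73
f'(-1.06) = -4.57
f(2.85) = -28.08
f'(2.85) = -27.47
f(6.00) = -249.21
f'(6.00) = -124.64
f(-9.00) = 877.89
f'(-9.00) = -291.14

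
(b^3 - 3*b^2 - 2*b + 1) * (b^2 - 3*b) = b^5 - 6*b^4 + 7*b^3 + 7*b^2 - 3*b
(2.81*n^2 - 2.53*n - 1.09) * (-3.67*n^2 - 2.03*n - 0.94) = -10.3127*n^4 + 3.5808*n^3 + 6.4948*n^2 + 4.5909*n + 1.0246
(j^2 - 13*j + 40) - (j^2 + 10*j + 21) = 19 - 23*j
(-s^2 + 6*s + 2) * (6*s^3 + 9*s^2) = -6*s^5 + 27*s^4 + 66*s^3 + 18*s^2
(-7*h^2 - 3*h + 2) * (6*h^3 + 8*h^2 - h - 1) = -42*h^5 - 74*h^4 - 5*h^3 + 26*h^2 + h - 2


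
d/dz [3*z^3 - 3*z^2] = 3*z*(3*z - 2)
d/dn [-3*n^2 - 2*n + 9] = -6*n - 2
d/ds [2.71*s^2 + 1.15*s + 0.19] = 5.42*s + 1.15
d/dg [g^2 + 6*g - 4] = 2*g + 6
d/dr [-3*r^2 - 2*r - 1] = -6*r - 2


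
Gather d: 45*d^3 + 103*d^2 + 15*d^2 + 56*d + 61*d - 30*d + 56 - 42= 45*d^3 + 118*d^2 + 87*d + 14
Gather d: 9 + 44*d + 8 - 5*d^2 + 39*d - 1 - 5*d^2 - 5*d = -10*d^2 + 78*d + 16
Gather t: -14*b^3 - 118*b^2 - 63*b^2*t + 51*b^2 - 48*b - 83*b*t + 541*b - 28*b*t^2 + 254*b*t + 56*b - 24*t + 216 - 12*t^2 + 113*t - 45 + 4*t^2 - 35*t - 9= -14*b^3 - 67*b^2 + 549*b + t^2*(-28*b - 8) + t*(-63*b^2 + 171*b + 54) + 162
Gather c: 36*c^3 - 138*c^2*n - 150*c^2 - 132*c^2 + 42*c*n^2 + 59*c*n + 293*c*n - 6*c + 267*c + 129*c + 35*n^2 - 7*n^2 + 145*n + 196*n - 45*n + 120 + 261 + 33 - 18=36*c^3 + c^2*(-138*n - 282) + c*(42*n^2 + 352*n + 390) + 28*n^2 + 296*n + 396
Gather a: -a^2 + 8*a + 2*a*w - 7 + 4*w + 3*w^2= -a^2 + a*(2*w + 8) + 3*w^2 + 4*w - 7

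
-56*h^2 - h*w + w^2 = (-8*h + w)*(7*h + w)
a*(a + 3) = a^2 + 3*a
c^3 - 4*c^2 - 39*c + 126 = (c - 7)*(c - 3)*(c + 6)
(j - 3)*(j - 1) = j^2 - 4*j + 3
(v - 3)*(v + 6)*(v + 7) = v^3 + 10*v^2 + 3*v - 126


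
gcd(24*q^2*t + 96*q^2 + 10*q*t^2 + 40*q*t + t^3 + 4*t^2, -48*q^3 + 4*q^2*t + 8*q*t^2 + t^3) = 24*q^2 + 10*q*t + t^2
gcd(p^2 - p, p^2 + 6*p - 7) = p - 1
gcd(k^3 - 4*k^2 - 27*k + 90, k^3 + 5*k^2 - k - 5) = k + 5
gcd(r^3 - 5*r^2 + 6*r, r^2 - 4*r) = r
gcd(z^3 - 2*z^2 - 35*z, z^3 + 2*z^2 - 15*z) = z^2 + 5*z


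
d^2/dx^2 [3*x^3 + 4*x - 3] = 18*x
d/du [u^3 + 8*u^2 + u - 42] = 3*u^2 + 16*u + 1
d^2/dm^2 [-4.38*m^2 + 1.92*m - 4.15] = -8.76000000000000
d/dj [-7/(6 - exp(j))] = -7*exp(j)/(exp(j) - 6)^2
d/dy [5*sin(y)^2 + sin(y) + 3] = (10*sin(y) + 1)*cos(y)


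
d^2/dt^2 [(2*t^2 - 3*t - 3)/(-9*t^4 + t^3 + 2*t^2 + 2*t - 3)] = 2*(-486*t^8 + 1512*t^7 + 2176*t^6 - 774*t^5 + 372*t^4 - 898*t^3 - 414*t^2 + 117*t + 30)/(729*t^12 - 243*t^11 - 459*t^10 - 379*t^9 + 939*t^8 + 36*t^7 - 239*t^6 - 324*t^5 + 291*t^4 + 37*t^3 - 18*t^2 - 54*t + 27)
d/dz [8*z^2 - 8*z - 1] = 16*z - 8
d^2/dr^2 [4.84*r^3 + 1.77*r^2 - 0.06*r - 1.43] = 29.04*r + 3.54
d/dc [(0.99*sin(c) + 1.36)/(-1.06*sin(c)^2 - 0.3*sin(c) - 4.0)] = (1.0494*sin(c)^2 + 2.8832*sin(c) - 3.552)*cos(c)/(1.1236*sin(c)^4 + 0.636*sin(c)^3 + 8.57*sin(c)^2 + 2.4*sin(c) + 16.0)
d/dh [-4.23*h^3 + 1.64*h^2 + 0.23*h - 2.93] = -12.69*h^2 + 3.28*h + 0.23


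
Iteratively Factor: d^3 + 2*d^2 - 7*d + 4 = (d - 1)*(d^2 + 3*d - 4) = (d - 1)^2*(d + 4)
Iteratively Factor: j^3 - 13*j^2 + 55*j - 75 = (j - 5)*(j^2 - 8*j + 15) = (j - 5)*(j - 3)*(j - 5)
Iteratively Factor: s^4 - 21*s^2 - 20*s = (s - 5)*(s^3 + 5*s^2 + 4*s) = s*(s - 5)*(s^2 + 5*s + 4) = s*(s - 5)*(s + 1)*(s + 4)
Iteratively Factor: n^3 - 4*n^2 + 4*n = (n)*(n^2 - 4*n + 4) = n*(n - 2)*(n - 2)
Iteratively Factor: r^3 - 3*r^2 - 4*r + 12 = (r + 2)*(r^2 - 5*r + 6) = (r - 3)*(r + 2)*(r - 2)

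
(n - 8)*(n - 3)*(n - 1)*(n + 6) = n^4 - 6*n^3 - 37*n^2 + 186*n - 144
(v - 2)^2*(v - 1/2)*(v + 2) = v^4 - 5*v^3/2 - 3*v^2 + 10*v - 4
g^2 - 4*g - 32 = (g - 8)*(g + 4)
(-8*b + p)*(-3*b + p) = 24*b^2 - 11*b*p + p^2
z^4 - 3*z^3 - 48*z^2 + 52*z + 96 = (z - 8)*(z - 2)*(z + 1)*(z + 6)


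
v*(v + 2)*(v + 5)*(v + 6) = v^4 + 13*v^3 + 52*v^2 + 60*v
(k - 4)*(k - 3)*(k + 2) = k^3 - 5*k^2 - 2*k + 24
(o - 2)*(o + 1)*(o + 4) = o^3 + 3*o^2 - 6*o - 8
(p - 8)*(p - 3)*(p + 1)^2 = p^4 - 9*p^3 + 3*p^2 + 37*p + 24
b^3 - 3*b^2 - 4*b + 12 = (b - 3)*(b - 2)*(b + 2)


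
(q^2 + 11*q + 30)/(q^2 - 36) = (q + 5)/(q - 6)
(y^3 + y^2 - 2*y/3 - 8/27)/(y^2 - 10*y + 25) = (y^3 + y^2 - 2*y/3 - 8/27)/(y^2 - 10*y + 25)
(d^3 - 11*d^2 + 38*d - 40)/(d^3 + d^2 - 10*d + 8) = (d^2 - 9*d + 20)/(d^2 + 3*d - 4)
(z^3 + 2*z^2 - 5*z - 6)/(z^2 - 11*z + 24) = (z^3 + 2*z^2 - 5*z - 6)/(z^2 - 11*z + 24)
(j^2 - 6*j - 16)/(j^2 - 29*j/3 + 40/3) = 3*(j + 2)/(3*j - 5)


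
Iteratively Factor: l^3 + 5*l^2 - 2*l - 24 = (l + 4)*(l^2 + l - 6) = (l - 2)*(l + 4)*(l + 3)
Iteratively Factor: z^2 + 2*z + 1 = (z + 1)*(z + 1)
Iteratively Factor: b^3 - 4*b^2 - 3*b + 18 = (b + 2)*(b^2 - 6*b + 9) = (b - 3)*(b + 2)*(b - 3)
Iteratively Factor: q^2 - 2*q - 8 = (q - 4)*(q + 2)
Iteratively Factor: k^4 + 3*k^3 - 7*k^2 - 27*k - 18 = (k + 1)*(k^3 + 2*k^2 - 9*k - 18) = (k - 3)*(k + 1)*(k^2 + 5*k + 6) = (k - 3)*(k + 1)*(k + 3)*(k + 2)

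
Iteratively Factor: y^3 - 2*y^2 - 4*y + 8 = (y + 2)*(y^2 - 4*y + 4) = (y - 2)*(y + 2)*(y - 2)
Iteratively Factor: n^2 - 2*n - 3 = (n + 1)*(n - 3)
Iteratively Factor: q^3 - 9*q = (q - 3)*(q^2 + 3*q) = q*(q - 3)*(q + 3)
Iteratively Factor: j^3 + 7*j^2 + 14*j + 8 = (j + 4)*(j^2 + 3*j + 2) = (j + 1)*(j + 4)*(j + 2)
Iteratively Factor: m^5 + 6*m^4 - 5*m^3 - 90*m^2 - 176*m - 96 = (m + 2)*(m^4 + 4*m^3 - 13*m^2 - 64*m - 48) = (m - 4)*(m + 2)*(m^3 + 8*m^2 + 19*m + 12) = (m - 4)*(m + 1)*(m + 2)*(m^2 + 7*m + 12) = (m - 4)*(m + 1)*(m + 2)*(m + 4)*(m + 3)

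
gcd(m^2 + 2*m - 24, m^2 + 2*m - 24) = m^2 + 2*m - 24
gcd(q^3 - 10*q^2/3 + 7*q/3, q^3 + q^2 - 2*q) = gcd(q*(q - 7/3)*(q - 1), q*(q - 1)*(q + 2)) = q^2 - q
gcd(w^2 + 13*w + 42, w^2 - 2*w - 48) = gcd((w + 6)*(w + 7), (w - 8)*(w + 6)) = w + 6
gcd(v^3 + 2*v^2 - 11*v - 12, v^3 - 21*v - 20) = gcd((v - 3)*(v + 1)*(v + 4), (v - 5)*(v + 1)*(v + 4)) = v^2 + 5*v + 4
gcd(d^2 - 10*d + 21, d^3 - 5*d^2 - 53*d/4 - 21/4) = d - 7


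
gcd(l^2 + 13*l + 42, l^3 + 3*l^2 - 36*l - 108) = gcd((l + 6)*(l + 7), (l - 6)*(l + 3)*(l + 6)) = l + 6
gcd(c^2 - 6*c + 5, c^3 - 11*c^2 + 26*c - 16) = c - 1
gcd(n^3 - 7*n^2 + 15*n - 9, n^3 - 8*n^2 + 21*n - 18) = n^2 - 6*n + 9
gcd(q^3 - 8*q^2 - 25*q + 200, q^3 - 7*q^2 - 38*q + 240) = q^2 - 13*q + 40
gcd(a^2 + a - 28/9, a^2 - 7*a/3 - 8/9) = 1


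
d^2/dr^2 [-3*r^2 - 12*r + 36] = -6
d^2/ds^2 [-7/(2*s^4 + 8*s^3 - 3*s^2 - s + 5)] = 14*(3*(4*s^2 + 8*s - 1)*(2*s^4 + 8*s^3 - 3*s^2 - s + 5) - (8*s^3 + 24*s^2 - 6*s - 1)^2)/(2*s^4 + 8*s^3 - 3*s^2 - s + 5)^3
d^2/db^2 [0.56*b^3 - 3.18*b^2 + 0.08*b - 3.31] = 3.36*b - 6.36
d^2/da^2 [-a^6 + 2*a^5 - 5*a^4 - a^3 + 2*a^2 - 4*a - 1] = -30*a^4 + 40*a^3 - 60*a^2 - 6*a + 4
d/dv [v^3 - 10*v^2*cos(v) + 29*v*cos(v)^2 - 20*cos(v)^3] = 10*v^2*sin(v) + 3*v^2 - 29*v*sin(2*v) - 20*v*cos(v) + 60*sin(v)*cos(v)^2 + 29*cos(v)^2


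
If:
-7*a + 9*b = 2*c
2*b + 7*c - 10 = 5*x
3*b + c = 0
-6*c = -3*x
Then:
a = 150/77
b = 10/11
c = -30/11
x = -60/11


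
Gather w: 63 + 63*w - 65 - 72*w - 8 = -9*w - 10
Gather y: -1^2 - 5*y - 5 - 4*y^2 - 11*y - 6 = -4*y^2 - 16*y - 12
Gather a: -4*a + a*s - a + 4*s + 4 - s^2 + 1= a*(s - 5) - s^2 + 4*s + 5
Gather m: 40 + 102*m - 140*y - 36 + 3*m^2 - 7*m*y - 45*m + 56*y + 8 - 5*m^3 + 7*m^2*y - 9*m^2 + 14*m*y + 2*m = -5*m^3 + m^2*(7*y - 6) + m*(7*y + 59) - 84*y + 12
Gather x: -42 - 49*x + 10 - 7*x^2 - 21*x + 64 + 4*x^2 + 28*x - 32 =-3*x^2 - 42*x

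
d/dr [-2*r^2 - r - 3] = -4*r - 1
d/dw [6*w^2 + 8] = 12*w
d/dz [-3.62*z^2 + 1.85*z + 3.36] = 1.85 - 7.24*z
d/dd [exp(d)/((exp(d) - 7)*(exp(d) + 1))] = (-exp(2*d) - 7)*exp(d)/(exp(4*d) - 12*exp(3*d) + 22*exp(2*d) + 84*exp(d) + 49)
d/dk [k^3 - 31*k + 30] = 3*k^2 - 31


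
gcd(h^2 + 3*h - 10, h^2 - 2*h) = h - 2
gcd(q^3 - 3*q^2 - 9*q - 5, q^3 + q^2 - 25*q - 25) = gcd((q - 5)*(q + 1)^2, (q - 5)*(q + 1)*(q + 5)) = q^2 - 4*q - 5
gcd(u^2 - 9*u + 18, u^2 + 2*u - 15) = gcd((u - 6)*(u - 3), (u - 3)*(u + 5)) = u - 3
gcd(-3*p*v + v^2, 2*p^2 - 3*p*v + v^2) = 1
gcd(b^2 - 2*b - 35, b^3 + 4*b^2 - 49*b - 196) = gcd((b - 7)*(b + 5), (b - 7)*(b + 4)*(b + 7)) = b - 7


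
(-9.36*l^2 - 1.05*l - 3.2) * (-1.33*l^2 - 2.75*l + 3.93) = 12.4488*l^4 + 27.1365*l^3 - 29.6413*l^2 + 4.6735*l - 12.576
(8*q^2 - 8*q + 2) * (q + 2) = 8*q^3 + 8*q^2 - 14*q + 4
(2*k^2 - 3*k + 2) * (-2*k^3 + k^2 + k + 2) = -4*k^5 + 8*k^4 - 5*k^3 + 3*k^2 - 4*k + 4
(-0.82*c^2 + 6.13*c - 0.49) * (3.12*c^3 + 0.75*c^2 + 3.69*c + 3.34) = -2.5584*c^5 + 18.5106*c^4 + 0.0429000000000004*c^3 + 19.5134*c^2 + 18.6661*c - 1.6366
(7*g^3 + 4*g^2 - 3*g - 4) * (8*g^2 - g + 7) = 56*g^5 + 25*g^4 + 21*g^3 - g^2 - 17*g - 28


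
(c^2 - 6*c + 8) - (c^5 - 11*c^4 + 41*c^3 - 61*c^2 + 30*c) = -c^5 + 11*c^4 - 41*c^3 + 62*c^2 - 36*c + 8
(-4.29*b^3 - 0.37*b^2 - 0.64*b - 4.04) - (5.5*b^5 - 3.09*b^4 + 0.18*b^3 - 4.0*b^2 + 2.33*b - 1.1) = -5.5*b^5 + 3.09*b^4 - 4.47*b^3 + 3.63*b^2 - 2.97*b - 2.94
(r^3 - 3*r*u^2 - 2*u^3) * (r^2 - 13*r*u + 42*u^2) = r^5 - 13*r^4*u + 39*r^3*u^2 + 37*r^2*u^3 - 100*r*u^4 - 84*u^5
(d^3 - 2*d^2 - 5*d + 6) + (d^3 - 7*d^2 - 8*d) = 2*d^3 - 9*d^2 - 13*d + 6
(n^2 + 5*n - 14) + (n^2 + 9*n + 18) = 2*n^2 + 14*n + 4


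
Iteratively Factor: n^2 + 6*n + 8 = (n + 4)*(n + 2)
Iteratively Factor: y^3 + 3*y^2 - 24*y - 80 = (y - 5)*(y^2 + 8*y + 16) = (y - 5)*(y + 4)*(y + 4)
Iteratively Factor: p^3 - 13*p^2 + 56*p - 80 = (p - 4)*(p^2 - 9*p + 20) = (p - 4)^2*(p - 5)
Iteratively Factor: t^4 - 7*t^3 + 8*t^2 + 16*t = (t - 4)*(t^3 - 3*t^2 - 4*t) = (t - 4)*(t + 1)*(t^2 - 4*t) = (t - 4)^2*(t + 1)*(t)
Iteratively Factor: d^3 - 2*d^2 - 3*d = (d)*(d^2 - 2*d - 3) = d*(d + 1)*(d - 3)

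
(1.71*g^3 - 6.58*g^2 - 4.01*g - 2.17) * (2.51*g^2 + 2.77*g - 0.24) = 4.2921*g^5 - 11.7791*g^4 - 28.7021*g^3 - 14.9752*g^2 - 5.0485*g + 0.5208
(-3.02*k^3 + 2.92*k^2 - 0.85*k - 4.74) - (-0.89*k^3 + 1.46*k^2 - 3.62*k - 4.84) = -2.13*k^3 + 1.46*k^2 + 2.77*k + 0.0999999999999996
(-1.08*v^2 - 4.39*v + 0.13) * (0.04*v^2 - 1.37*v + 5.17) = -0.0432*v^4 + 1.304*v^3 + 0.4359*v^2 - 22.8744*v + 0.6721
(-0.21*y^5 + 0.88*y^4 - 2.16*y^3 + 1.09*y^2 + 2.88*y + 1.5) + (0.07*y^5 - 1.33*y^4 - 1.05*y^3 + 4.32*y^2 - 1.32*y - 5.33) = -0.14*y^5 - 0.45*y^4 - 3.21*y^3 + 5.41*y^2 + 1.56*y - 3.83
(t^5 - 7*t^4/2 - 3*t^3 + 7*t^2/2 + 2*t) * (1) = t^5 - 7*t^4/2 - 3*t^3 + 7*t^2/2 + 2*t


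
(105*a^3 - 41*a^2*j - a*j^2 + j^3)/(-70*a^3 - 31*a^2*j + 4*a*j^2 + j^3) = (-3*a + j)/(2*a + j)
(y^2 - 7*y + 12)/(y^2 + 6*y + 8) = (y^2 - 7*y + 12)/(y^2 + 6*y + 8)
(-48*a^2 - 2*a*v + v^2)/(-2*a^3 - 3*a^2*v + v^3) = (48*a^2 + 2*a*v - v^2)/(2*a^3 + 3*a^2*v - v^3)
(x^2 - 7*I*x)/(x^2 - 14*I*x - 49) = x/(x - 7*I)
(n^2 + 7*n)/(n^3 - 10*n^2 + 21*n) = (n + 7)/(n^2 - 10*n + 21)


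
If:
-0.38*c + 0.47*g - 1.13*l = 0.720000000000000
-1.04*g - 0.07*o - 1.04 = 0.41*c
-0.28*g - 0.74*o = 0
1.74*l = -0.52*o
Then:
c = -2.07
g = -0.19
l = -0.02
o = 0.07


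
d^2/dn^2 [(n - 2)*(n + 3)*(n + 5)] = 6*n + 12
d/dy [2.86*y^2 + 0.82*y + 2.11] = 5.72*y + 0.82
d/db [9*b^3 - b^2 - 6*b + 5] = 27*b^2 - 2*b - 6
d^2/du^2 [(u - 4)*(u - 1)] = 2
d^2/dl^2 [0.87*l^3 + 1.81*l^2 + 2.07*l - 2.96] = 5.22*l + 3.62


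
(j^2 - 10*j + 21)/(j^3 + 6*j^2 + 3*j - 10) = (j^2 - 10*j + 21)/(j^3 + 6*j^2 + 3*j - 10)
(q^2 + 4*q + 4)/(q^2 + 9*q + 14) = (q + 2)/(q + 7)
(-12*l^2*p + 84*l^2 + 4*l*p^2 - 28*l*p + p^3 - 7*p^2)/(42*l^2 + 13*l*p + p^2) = (-2*l*p + 14*l + p^2 - 7*p)/(7*l + p)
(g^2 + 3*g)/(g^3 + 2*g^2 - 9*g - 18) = g/(g^2 - g - 6)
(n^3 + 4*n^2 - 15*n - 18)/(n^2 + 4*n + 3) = (n^2 + 3*n - 18)/(n + 3)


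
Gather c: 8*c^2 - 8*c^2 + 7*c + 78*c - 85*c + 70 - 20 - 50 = 0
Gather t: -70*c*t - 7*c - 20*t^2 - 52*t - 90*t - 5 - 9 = -7*c - 20*t^2 + t*(-70*c - 142) - 14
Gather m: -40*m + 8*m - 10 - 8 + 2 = -32*m - 16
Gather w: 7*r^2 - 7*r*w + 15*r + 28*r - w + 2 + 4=7*r^2 + 43*r + w*(-7*r - 1) + 6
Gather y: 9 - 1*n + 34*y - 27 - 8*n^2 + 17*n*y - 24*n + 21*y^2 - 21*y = -8*n^2 - 25*n + 21*y^2 + y*(17*n + 13) - 18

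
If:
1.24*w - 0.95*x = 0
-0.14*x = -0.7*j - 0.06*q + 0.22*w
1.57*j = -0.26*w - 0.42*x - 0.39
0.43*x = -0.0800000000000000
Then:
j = -0.18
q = 1.09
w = -0.14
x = -0.19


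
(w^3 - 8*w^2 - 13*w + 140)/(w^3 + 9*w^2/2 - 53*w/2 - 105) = 2*(w^2 - 3*w - 28)/(2*w^2 + 19*w + 42)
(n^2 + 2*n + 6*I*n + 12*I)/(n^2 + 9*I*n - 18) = (n + 2)/(n + 3*I)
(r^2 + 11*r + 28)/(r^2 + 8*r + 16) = (r + 7)/(r + 4)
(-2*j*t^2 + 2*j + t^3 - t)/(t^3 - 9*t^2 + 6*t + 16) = (-2*j*t + 2*j + t^2 - t)/(t^2 - 10*t + 16)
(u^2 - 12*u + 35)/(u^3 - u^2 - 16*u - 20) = (u - 7)/(u^2 + 4*u + 4)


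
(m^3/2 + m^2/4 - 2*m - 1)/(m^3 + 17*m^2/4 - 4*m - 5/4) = (2*m^3 + m^2 - 8*m - 4)/(4*m^3 + 17*m^2 - 16*m - 5)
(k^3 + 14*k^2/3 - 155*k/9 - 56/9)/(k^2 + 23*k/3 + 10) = (9*k^3 + 42*k^2 - 155*k - 56)/(3*(3*k^2 + 23*k + 30))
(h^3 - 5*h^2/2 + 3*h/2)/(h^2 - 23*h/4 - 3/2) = 2*h*(-2*h^2 + 5*h - 3)/(-4*h^2 + 23*h + 6)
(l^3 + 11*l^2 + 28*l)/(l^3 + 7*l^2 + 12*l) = (l + 7)/(l + 3)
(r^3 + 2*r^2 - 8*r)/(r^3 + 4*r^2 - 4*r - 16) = r/(r + 2)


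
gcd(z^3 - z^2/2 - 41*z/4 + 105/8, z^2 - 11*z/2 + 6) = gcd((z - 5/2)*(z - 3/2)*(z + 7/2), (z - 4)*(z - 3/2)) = z - 3/2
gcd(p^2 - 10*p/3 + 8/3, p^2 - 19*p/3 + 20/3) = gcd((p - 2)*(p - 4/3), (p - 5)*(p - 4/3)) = p - 4/3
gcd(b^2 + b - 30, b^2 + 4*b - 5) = 1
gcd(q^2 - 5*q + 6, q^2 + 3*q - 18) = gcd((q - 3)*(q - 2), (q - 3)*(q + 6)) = q - 3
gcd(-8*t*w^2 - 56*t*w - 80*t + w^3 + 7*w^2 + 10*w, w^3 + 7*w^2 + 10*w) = w^2 + 7*w + 10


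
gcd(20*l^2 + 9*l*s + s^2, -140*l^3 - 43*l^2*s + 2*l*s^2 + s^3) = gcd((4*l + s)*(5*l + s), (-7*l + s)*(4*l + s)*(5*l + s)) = 20*l^2 + 9*l*s + s^2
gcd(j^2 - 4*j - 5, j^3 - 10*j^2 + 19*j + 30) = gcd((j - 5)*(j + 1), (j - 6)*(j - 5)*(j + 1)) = j^2 - 4*j - 5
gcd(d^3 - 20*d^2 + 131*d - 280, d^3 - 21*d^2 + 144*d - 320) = d^2 - 13*d + 40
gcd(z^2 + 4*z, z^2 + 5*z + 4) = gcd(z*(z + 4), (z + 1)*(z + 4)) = z + 4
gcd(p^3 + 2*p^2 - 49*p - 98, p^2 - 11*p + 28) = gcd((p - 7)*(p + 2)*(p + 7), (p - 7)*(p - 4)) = p - 7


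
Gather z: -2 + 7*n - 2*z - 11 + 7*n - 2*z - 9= 14*n - 4*z - 22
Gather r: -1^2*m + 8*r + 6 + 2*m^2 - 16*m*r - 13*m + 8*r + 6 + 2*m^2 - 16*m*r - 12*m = 4*m^2 - 26*m + r*(16 - 32*m) + 12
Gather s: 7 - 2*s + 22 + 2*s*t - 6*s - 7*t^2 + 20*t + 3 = s*(2*t - 8) - 7*t^2 + 20*t + 32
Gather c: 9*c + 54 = 9*c + 54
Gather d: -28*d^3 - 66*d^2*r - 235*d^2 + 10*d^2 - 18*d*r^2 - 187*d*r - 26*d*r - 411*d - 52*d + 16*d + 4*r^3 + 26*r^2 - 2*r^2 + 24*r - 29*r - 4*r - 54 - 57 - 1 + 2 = -28*d^3 + d^2*(-66*r - 225) + d*(-18*r^2 - 213*r - 447) + 4*r^3 + 24*r^2 - 9*r - 110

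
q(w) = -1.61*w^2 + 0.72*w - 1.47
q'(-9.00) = 29.70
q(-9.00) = -138.36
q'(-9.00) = 29.70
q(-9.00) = -138.36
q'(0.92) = -2.24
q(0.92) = -2.17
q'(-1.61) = 5.90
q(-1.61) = -6.80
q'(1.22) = -3.21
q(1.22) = -2.99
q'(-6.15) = 20.52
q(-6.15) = -66.79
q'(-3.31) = 11.38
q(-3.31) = -21.49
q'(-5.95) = 19.88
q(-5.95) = -62.75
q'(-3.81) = 12.99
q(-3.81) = -27.58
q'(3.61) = -10.90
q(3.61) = -19.85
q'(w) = 0.72 - 3.22*w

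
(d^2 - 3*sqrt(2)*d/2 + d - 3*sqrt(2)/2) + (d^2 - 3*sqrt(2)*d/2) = 2*d^2 - 3*sqrt(2)*d + d - 3*sqrt(2)/2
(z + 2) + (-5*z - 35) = -4*z - 33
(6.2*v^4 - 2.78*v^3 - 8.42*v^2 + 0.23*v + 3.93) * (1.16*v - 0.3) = 7.192*v^5 - 5.0848*v^4 - 8.9332*v^3 + 2.7928*v^2 + 4.4898*v - 1.179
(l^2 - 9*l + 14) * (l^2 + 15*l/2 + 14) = l^4 - 3*l^3/2 - 79*l^2/2 - 21*l + 196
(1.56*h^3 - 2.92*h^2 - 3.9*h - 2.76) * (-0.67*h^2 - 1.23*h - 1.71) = -1.0452*h^5 + 0.0376000000000001*h^4 + 3.537*h^3 + 11.6394*h^2 + 10.0638*h + 4.7196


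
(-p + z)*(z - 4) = -p*z + 4*p + z^2 - 4*z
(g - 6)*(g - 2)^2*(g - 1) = g^4 - 11*g^3 + 38*g^2 - 52*g + 24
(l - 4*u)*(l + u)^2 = l^3 - 2*l^2*u - 7*l*u^2 - 4*u^3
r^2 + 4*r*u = r*(r + 4*u)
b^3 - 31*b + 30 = (b - 5)*(b - 1)*(b + 6)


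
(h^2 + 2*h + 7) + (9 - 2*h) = h^2 + 16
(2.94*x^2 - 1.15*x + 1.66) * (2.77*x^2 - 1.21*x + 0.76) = 8.1438*x^4 - 6.7429*x^3 + 8.2241*x^2 - 2.8826*x + 1.2616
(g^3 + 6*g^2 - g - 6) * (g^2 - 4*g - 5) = g^5 + 2*g^4 - 30*g^3 - 32*g^2 + 29*g + 30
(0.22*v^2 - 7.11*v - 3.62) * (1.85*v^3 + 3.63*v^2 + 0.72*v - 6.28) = 0.407*v^5 - 12.3549*v^4 - 32.3479*v^3 - 19.6414*v^2 + 42.0444*v + 22.7336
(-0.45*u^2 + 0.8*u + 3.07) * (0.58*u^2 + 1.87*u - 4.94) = -0.261*u^4 - 0.3775*u^3 + 5.4996*u^2 + 1.7889*u - 15.1658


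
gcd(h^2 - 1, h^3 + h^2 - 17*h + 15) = h - 1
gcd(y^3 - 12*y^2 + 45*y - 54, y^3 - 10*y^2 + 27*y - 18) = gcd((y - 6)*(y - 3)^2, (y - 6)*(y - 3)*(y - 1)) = y^2 - 9*y + 18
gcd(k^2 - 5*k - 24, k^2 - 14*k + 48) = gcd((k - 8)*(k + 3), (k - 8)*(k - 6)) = k - 8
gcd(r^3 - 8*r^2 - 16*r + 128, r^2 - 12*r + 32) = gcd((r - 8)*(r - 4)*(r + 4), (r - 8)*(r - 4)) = r^2 - 12*r + 32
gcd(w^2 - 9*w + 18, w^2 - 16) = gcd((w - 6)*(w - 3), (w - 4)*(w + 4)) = 1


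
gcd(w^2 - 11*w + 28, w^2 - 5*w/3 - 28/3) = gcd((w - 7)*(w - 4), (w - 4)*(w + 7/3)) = w - 4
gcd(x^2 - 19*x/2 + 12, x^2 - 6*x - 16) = x - 8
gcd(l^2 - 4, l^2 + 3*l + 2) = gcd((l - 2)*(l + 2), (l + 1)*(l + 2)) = l + 2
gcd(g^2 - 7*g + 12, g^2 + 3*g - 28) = g - 4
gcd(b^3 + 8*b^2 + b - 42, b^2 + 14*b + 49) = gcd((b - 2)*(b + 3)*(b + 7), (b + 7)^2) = b + 7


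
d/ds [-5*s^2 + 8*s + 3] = 8 - 10*s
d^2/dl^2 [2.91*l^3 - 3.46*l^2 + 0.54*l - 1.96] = 17.46*l - 6.92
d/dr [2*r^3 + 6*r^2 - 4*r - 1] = 6*r^2 + 12*r - 4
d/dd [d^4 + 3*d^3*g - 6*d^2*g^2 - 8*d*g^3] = 4*d^3 + 9*d^2*g - 12*d*g^2 - 8*g^3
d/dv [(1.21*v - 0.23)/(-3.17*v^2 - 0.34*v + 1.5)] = (3.8357*v^2 - 1.4582*v + 1.7368)/(10.0489*v^4 + 2.1556*v^3 - 9.3944*v^2 - 1.02*v + 2.25)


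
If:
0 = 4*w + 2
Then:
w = -1/2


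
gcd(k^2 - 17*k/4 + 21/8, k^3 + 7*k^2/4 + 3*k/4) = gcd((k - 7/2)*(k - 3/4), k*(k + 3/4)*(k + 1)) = 1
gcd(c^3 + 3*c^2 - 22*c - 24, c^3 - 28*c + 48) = c^2 + 2*c - 24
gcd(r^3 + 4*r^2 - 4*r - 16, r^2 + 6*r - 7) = 1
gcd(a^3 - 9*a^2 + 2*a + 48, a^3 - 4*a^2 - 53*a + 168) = a^2 - 11*a + 24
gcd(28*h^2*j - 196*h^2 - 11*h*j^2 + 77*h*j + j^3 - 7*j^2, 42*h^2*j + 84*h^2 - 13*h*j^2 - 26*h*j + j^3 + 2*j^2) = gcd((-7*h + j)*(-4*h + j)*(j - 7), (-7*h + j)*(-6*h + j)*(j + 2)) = 7*h - j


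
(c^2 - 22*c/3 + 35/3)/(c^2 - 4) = (3*c^2 - 22*c + 35)/(3*(c^2 - 4))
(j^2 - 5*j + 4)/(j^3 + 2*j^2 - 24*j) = (j - 1)/(j*(j + 6))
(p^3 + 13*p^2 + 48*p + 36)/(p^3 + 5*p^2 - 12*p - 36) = (p^2 + 7*p + 6)/(p^2 - p - 6)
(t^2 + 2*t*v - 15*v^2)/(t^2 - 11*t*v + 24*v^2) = (t + 5*v)/(t - 8*v)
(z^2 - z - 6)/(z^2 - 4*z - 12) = (z - 3)/(z - 6)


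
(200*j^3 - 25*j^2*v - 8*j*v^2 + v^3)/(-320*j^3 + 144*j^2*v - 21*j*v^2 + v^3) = (5*j + v)/(-8*j + v)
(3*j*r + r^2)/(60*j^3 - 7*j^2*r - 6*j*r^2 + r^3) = r/(20*j^2 - 9*j*r + r^2)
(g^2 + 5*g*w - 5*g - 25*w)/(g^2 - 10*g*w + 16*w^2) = (g^2 + 5*g*w - 5*g - 25*w)/(g^2 - 10*g*w + 16*w^2)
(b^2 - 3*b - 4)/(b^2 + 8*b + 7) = (b - 4)/(b + 7)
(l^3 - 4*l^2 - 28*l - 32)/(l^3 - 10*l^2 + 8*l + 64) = (l + 2)/(l - 4)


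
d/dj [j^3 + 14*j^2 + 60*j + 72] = 3*j^2 + 28*j + 60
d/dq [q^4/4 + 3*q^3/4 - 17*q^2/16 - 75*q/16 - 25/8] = q^3 + 9*q^2/4 - 17*q/8 - 75/16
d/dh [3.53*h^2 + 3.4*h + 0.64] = 7.06*h + 3.4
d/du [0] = 0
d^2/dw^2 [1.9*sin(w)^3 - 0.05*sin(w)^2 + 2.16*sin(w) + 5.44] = -3.585*sin(w) + 4.275*sin(3*w) - 0.1*cos(2*w)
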